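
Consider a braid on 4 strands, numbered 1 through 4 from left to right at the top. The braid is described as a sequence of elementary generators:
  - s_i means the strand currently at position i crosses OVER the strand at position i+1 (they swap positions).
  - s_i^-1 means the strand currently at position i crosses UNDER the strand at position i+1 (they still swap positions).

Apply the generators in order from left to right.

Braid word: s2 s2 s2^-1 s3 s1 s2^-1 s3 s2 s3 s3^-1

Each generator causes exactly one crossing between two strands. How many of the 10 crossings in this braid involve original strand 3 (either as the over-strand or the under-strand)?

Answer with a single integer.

Answer: 4

Derivation:
Gen 1: crossing 2x3. Involves strand 3? yes. Count so far: 1
Gen 2: crossing 3x2. Involves strand 3? yes. Count so far: 2
Gen 3: crossing 2x3. Involves strand 3? yes. Count so far: 3
Gen 4: crossing 2x4. Involves strand 3? no. Count so far: 3
Gen 5: crossing 1x3. Involves strand 3? yes. Count so far: 4
Gen 6: crossing 1x4. Involves strand 3? no. Count so far: 4
Gen 7: crossing 1x2. Involves strand 3? no. Count so far: 4
Gen 8: crossing 4x2. Involves strand 3? no. Count so far: 4
Gen 9: crossing 4x1. Involves strand 3? no. Count so far: 4
Gen 10: crossing 1x4. Involves strand 3? no. Count so far: 4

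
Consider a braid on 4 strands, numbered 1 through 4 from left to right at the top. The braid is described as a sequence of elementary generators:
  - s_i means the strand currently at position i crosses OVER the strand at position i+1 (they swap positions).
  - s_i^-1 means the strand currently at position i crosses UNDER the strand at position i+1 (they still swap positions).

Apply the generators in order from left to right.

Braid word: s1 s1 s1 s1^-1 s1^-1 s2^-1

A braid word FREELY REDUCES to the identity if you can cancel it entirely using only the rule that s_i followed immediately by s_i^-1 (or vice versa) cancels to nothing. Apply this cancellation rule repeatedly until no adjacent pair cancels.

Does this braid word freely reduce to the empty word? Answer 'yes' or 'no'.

Answer: no

Derivation:
Gen 1 (s1): push. Stack: [s1]
Gen 2 (s1): push. Stack: [s1 s1]
Gen 3 (s1): push. Stack: [s1 s1 s1]
Gen 4 (s1^-1): cancels prior s1. Stack: [s1 s1]
Gen 5 (s1^-1): cancels prior s1. Stack: [s1]
Gen 6 (s2^-1): push. Stack: [s1 s2^-1]
Reduced word: s1 s2^-1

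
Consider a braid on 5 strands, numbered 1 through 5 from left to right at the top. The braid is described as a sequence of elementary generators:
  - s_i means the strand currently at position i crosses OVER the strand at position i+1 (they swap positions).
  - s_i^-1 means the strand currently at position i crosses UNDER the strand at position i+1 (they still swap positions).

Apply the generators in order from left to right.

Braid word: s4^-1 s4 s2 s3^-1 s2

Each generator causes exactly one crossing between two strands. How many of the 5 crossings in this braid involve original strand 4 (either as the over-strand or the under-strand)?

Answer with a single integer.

Gen 1: crossing 4x5. Involves strand 4? yes. Count so far: 1
Gen 2: crossing 5x4. Involves strand 4? yes. Count so far: 2
Gen 3: crossing 2x3. Involves strand 4? no. Count so far: 2
Gen 4: crossing 2x4. Involves strand 4? yes. Count so far: 3
Gen 5: crossing 3x4. Involves strand 4? yes. Count so far: 4

Answer: 4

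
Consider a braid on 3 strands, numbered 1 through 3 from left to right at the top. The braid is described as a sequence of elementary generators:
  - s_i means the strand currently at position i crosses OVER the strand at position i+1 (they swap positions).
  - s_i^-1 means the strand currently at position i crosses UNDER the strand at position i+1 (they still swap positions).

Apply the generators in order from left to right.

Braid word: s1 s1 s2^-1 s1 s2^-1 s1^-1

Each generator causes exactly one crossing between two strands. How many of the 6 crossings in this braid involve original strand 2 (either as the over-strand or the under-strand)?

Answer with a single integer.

Answer: 5

Derivation:
Gen 1: crossing 1x2. Involves strand 2? yes. Count so far: 1
Gen 2: crossing 2x1. Involves strand 2? yes. Count so far: 2
Gen 3: crossing 2x3. Involves strand 2? yes. Count so far: 3
Gen 4: crossing 1x3. Involves strand 2? no. Count so far: 3
Gen 5: crossing 1x2. Involves strand 2? yes. Count so far: 4
Gen 6: crossing 3x2. Involves strand 2? yes. Count so far: 5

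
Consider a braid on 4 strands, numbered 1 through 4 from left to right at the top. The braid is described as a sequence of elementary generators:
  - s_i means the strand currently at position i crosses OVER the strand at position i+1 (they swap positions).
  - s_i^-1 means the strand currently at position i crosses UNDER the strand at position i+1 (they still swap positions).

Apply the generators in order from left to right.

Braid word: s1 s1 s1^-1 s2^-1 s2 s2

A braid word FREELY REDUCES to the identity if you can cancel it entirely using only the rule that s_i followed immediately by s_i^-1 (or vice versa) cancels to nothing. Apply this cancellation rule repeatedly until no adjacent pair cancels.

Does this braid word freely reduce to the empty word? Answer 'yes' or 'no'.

Gen 1 (s1): push. Stack: [s1]
Gen 2 (s1): push. Stack: [s1 s1]
Gen 3 (s1^-1): cancels prior s1. Stack: [s1]
Gen 4 (s2^-1): push. Stack: [s1 s2^-1]
Gen 5 (s2): cancels prior s2^-1. Stack: [s1]
Gen 6 (s2): push. Stack: [s1 s2]
Reduced word: s1 s2

Answer: no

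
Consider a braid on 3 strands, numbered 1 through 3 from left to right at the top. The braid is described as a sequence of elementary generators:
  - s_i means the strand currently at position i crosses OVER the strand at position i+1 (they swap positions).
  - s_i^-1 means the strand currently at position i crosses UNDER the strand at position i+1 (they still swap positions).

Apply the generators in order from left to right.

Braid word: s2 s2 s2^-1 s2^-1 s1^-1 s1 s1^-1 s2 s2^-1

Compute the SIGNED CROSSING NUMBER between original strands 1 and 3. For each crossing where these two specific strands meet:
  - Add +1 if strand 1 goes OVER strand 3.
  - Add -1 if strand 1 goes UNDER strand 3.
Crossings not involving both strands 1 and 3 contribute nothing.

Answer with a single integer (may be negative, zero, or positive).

Gen 1: crossing 2x3. Both 1&3? no. Sum: 0
Gen 2: crossing 3x2. Both 1&3? no. Sum: 0
Gen 3: crossing 2x3. Both 1&3? no. Sum: 0
Gen 4: crossing 3x2. Both 1&3? no. Sum: 0
Gen 5: crossing 1x2. Both 1&3? no. Sum: 0
Gen 6: crossing 2x1. Both 1&3? no. Sum: 0
Gen 7: crossing 1x2. Both 1&3? no. Sum: 0
Gen 8: 1 over 3. Both 1&3? yes. Contrib: +1. Sum: 1
Gen 9: 3 under 1. Both 1&3? yes. Contrib: +1. Sum: 2

Answer: 2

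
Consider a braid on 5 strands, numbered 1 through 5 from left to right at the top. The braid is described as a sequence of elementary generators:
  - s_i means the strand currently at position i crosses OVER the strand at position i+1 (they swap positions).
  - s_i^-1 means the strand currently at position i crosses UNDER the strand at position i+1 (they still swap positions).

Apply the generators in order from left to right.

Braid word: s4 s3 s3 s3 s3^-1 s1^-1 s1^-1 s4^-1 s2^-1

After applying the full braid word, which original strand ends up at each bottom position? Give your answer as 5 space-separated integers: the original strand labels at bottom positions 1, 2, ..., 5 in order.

Gen 1 (s4): strand 4 crosses over strand 5. Perm now: [1 2 3 5 4]
Gen 2 (s3): strand 3 crosses over strand 5. Perm now: [1 2 5 3 4]
Gen 3 (s3): strand 5 crosses over strand 3. Perm now: [1 2 3 5 4]
Gen 4 (s3): strand 3 crosses over strand 5. Perm now: [1 2 5 3 4]
Gen 5 (s3^-1): strand 5 crosses under strand 3. Perm now: [1 2 3 5 4]
Gen 6 (s1^-1): strand 1 crosses under strand 2. Perm now: [2 1 3 5 4]
Gen 7 (s1^-1): strand 2 crosses under strand 1. Perm now: [1 2 3 5 4]
Gen 8 (s4^-1): strand 5 crosses under strand 4. Perm now: [1 2 3 4 5]
Gen 9 (s2^-1): strand 2 crosses under strand 3. Perm now: [1 3 2 4 5]

Answer: 1 3 2 4 5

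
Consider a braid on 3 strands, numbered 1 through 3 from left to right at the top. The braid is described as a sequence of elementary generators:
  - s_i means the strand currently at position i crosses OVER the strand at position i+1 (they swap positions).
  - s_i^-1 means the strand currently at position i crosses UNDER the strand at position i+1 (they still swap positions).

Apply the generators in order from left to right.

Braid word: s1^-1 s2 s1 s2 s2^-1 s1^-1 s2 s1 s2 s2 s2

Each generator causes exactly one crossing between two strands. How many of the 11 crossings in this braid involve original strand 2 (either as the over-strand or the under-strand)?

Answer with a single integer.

Gen 1: crossing 1x2. Involves strand 2? yes. Count so far: 1
Gen 2: crossing 1x3. Involves strand 2? no. Count so far: 1
Gen 3: crossing 2x3. Involves strand 2? yes. Count so far: 2
Gen 4: crossing 2x1. Involves strand 2? yes. Count so far: 3
Gen 5: crossing 1x2. Involves strand 2? yes. Count so far: 4
Gen 6: crossing 3x2. Involves strand 2? yes. Count so far: 5
Gen 7: crossing 3x1. Involves strand 2? no. Count so far: 5
Gen 8: crossing 2x1. Involves strand 2? yes. Count so far: 6
Gen 9: crossing 2x3. Involves strand 2? yes. Count so far: 7
Gen 10: crossing 3x2. Involves strand 2? yes. Count so far: 8
Gen 11: crossing 2x3. Involves strand 2? yes. Count so far: 9

Answer: 9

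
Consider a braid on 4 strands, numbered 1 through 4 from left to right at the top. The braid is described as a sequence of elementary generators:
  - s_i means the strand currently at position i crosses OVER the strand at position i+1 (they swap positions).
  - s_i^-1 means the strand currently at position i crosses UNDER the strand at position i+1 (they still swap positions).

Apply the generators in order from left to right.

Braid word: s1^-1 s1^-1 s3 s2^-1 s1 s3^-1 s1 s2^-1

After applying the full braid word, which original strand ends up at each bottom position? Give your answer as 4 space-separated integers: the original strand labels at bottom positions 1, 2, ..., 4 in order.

Answer: 1 3 4 2

Derivation:
Gen 1 (s1^-1): strand 1 crosses under strand 2. Perm now: [2 1 3 4]
Gen 2 (s1^-1): strand 2 crosses under strand 1. Perm now: [1 2 3 4]
Gen 3 (s3): strand 3 crosses over strand 4. Perm now: [1 2 4 3]
Gen 4 (s2^-1): strand 2 crosses under strand 4. Perm now: [1 4 2 3]
Gen 5 (s1): strand 1 crosses over strand 4. Perm now: [4 1 2 3]
Gen 6 (s3^-1): strand 2 crosses under strand 3. Perm now: [4 1 3 2]
Gen 7 (s1): strand 4 crosses over strand 1. Perm now: [1 4 3 2]
Gen 8 (s2^-1): strand 4 crosses under strand 3. Perm now: [1 3 4 2]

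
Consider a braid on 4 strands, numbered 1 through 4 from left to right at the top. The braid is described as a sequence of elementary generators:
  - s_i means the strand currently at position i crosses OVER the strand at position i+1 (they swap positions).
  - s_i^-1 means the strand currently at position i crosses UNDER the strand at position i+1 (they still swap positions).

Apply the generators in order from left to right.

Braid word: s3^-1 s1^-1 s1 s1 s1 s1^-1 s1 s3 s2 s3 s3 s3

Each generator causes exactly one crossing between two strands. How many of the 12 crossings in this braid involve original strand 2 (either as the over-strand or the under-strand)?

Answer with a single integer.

Gen 1: crossing 3x4. Involves strand 2? no. Count so far: 0
Gen 2: crossing 1x2. Involves strand 2? yes. Count so far: 1
Gen 3: crossing 2x1. Involves strand 2? yes. Count so far: 2
Gen 4: crossing 1x2. Involves strand 2? yes. Count so far: 3
Gen 5: crossing 2x1. Involves strand 2? yes. Count so far: 4
Gen 6: crossing 1x2. Involves strand 2? yes. Count so far: 5
Gen 7: crossing 2x1. Involves strand 2? yes. Count so far: 6
Gen 8: crossing 4x3. Involves strand 2? no. Count so far: 6
Gen 9: crossing 2x3. Involves strand 2? yes. Count so far: 7
Gen 10: crossing 2x4. Involves strand 2? yes. Count so far: 8
Gen 11: crossing 4x2. Involves strand 2? yes. Count so far: 9
Gen 12: crossing 2x4. Involves strand 2? yes. Count so far: 10

Answer: 10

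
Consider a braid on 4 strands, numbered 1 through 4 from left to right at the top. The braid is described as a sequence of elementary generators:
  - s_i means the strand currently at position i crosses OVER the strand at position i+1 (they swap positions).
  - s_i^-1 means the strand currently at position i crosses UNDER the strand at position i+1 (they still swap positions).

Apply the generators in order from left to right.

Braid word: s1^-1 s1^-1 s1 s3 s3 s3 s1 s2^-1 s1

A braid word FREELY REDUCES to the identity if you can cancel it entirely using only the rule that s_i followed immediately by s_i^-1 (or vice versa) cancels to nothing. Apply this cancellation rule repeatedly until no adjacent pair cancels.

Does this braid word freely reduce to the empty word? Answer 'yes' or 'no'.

Answer: no

Derivation:
Gen 1 (s1^-1): push. Stack: [s1^-1]
Gen 2 (s1^-1): push. Stack: [s1^-1 s1^-1]
Gen 3 (s1): cancels prior s1^-1. Stack: [s1^-1]
Gen 4 (s3): push. Stack: [s1^-1 s3]
Gen 5 (s3): push. Stack: [s1^-1 s3 s3]
Gen 6 (s3): push. Stack: [s1^-1 s3 s3 s3]
Gen 7 (s1): push. Stack: [s1^-1 s3 s3 s3 s1]
Gen 8 (s2^-1): push. Stack: [s1^-1 s3 s3 s3 s1 s2^-1]
Gen 9 (s1): push. Stack: [s1^-1 s3 s3 s3 s1 s2^-1 s1]
Reduced word: s1^-1 s3 s3 s3 s1 s2^-1 s1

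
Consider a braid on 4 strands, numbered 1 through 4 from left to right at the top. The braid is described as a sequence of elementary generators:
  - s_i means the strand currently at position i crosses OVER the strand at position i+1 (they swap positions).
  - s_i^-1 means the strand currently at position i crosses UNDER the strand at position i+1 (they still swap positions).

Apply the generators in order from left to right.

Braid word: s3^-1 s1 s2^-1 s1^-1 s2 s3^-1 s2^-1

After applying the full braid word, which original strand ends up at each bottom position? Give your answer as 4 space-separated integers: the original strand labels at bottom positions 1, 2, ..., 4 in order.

Gen 1 (s3^-1): strand 3 crosses under strand 4. Perm now: [1 2 4 3]
Gen 2 (s1): strand 1 crosses over strand 2. Perm now: [2 1 4 3]
Gen 3 (s2^-1): strand 1 crosses under strand 4. Perm now: [2 4 1 3]
Gen 4 (s1^-1): strand 2 crosses under strand 4. Perm now: [4 2 1 3]
Gen 5 (s2): strand 2 crosses over strand 1. Perm now: [4 1 2 3]
Gen 6 (s3^-1): strand 2 crosses under strand 3. Perm now: [4 1 3 2]
Gen 7 (s2^-1): strand 1 crosses under strand 3. Perm now: [4 3 1 2]

Answer: 4 3 1 2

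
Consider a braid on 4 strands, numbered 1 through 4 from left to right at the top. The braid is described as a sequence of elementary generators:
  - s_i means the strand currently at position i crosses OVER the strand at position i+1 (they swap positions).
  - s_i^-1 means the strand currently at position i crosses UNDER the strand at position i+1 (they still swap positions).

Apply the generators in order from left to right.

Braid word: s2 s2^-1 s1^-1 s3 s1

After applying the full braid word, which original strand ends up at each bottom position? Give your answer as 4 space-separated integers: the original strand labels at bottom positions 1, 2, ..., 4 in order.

Answer: 1 2 4 3

Derivation:
Gen 1 (s2): strand 2 crosses over strand 3. Perm now: [1 3 2 4]
Gen 2 (s2^-1): strand 3 crosses under strand 2. Perm now: [1 2 3 4]
Gen 3 (s1^-1): strand 1 crosses under strand 2. Perm now: [2 1 3 4]
Gen 4 (s3): strand 3 crosses over strand 4. Perm now: [2 1 4 3]
Gen 5 (s1): strand 2 crosses over strand 1. Perm now: [1 2 4 3]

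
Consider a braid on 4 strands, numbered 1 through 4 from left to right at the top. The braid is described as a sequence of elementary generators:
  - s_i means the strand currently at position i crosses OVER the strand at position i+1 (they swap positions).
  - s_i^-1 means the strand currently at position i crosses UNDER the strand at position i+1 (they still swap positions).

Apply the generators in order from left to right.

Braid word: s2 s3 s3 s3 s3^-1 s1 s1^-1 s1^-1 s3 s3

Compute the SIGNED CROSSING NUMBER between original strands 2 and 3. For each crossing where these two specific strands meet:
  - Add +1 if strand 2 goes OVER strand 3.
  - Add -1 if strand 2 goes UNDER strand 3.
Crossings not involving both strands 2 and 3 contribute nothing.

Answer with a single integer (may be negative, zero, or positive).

Answer: 1

Derivation:
Gen 1: 2 over 3. Both 2&3? yes. Contrib: +1. Sum: 1
Gen 2: crossing 2x4. Both 2&3? no. Sum: 1
Gen 3: crossing 4x2. Both 2&3? no. Sum: 1
Gen 4: crossing 2x4. Both 2&3? no. Sum: 1
Gen 5: crossing 4x2. Both 2&3? no. Sum: 1
Gen 6: crossing 1x3. Both 2&3? no. Sum: 1
Gen 7: crossing 3x1. Both 2&3? no. Sum: 1
Gen 8: crossing 1x3. Both 2&3? no. Sum: 1
Gen 9: crossing 2x4. Both 2&3? no. Sum: 1
Gen 10: crossing 4x2. Both 2&3? no. Sum: 1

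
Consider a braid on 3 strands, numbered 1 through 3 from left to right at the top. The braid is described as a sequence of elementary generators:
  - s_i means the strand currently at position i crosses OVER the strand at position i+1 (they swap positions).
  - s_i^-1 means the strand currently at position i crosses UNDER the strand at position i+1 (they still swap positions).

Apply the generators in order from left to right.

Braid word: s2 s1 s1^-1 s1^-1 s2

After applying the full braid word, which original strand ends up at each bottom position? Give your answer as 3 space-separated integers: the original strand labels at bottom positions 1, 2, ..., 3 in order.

Answer: 3 2 1

Derivation:
Gen 1 (s2): strand 2 crosses over strand 3. Perm now: [1 3 2]
Gen 2 (s1): strand 1 crosses over strand 3. Perm now: [3 1 2]
Gen 3 (s1^-1): strand 3 crosses under strand 1. Perm now: [1 3 2]
Gen 4 (s1^-1): strand 1 crosses under strand 3. Perm now: [3 1 2]
Gen 5 (s2): strand 1 crosses over strand 2. Perm now: [3 2 1]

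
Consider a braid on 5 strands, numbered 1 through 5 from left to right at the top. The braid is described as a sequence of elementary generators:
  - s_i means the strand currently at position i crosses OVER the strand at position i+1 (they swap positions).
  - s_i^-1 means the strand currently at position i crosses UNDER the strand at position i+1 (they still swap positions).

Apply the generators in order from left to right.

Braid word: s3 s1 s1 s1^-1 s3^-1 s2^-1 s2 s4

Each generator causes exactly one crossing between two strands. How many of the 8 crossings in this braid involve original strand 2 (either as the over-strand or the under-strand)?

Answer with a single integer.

Gen 1: crossing 3x4. Involves strand 2? no. Count so far: 0
Gen 2: crossing 1x2. Involves strand 2? yes. Count so far: 1
Gen 3: crossing 2x1. Involves strand 2? yes. Count so far: 2
Gen 4: crossing 1x2. Involves strand 2? yes. Count so far: 3
Gen 5: crossing 4x3. Involves strand 2? no. Count so far: 3
Gen 6: crossing 1x3. Involves strand 2? no. Count so far: 3
Gen 7: crossing 3x1. Involves strand 2? no. Count so far: 3
Gen 8: crossing 4x5. Involves strand 2? no. Count so far: 3

Answer: 3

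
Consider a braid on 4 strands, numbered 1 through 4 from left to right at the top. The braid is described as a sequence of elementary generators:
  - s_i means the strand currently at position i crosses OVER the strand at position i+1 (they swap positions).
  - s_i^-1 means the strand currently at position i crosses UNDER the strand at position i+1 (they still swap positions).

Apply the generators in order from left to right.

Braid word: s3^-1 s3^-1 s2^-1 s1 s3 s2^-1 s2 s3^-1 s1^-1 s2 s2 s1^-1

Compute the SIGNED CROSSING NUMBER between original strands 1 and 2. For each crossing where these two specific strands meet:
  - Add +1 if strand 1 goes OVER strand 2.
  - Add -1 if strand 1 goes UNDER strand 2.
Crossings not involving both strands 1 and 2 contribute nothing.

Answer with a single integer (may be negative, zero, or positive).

Gen 1: crossing 3x4. Both 1&2? no. Sum: 0
Gen 2: crossing 4x3. Both 1&2? no. Sum: 0
Gen 3: crossing 2x3. Both 1&2? no. Sum: 0
Gen 4: crossing 1x3. Both 1&2? no. Sum: 0
Gen 5: crossing 2x4. Both 1&2? no. Sum: 0
Gen 6: crossing 1x4. Both 1&2? no. Sum: 0
Gen 7: crossing 4x1. Both 1&2? no. Sum: 0
Gen 8: crossing 4x2. Both 1&2? no. Sum: 0
Gen 9: crossing 3x1. Both 1&2? no. Sum: 0
Gen 10: crossing 3x2. Both 1&2? no. Sum: 0
Gen 11: crossing 2x3. Both 1&2? no. Sum: 0
Gen 12: crossing 1x3. Both 1&2? no. Sum: 0

Answer: 0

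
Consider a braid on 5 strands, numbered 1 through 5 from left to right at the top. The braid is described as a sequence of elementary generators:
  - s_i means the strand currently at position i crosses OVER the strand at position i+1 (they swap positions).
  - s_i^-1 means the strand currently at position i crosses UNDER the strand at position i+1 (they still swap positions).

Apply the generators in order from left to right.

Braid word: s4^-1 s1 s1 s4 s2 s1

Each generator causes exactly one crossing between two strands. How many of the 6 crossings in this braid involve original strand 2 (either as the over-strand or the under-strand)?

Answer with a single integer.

Gen 1: crossing 4x5. Involves strand 2? no. Count so far: 0
Gen 2: crossing 1x2. Involves strand 2? yes. Count so far: 1
Gen 3: crossing 2x1. Involves strand 2? yes. Count so far: 2
Gen 4: crossing 5x4. Involves strand 2? no. Count so far: 2
Gen 5: crossing 2x3. Involves strand 2? yes. Count so far: 3
Gen 6: crossing 1x3. Involves strand 2? no. Count so far: 3

Answer: 3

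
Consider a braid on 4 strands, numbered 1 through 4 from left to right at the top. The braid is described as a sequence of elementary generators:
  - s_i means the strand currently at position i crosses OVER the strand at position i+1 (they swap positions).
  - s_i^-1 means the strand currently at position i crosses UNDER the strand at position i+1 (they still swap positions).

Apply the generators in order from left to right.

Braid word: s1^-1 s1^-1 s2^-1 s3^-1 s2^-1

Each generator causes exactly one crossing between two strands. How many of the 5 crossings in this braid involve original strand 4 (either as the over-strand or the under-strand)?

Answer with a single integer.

Gen 1: crossing 1x2. Involves strand 4? no. Count so far: 0
Gen 2: crossing 2x1. Involves strand 4? no. Count so far: 0
Gen 3: crossing 2x3. Involves strand 4? no. Count so far: 0
Gen 4: crossing 2x4. Involves strand 4? yes. Count so far: 1
Gen 5: crossing 3x4. Involves strand 4? yes. Count so far: 2

Answer: 2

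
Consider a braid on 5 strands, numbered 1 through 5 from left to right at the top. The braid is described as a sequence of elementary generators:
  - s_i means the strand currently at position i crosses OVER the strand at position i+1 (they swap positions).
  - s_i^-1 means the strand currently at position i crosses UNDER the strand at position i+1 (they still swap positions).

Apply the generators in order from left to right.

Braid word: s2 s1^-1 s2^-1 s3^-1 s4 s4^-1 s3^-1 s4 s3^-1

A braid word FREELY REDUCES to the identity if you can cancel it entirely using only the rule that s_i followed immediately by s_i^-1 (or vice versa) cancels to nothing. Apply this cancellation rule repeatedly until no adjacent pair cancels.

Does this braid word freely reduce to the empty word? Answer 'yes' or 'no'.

Answer: no

Derivation:
Gen 1 (s2): push. Stack: [s2]
Gen 2 (s1^-1): push. Stack: [s2 s1^-1]
Gen 3 (s2^-1): push. Stack: [s2 s1^-1 s2^-1]
Gen 4 (s3^-1): push. Stack: [s2 s1^-1 s2^-1 s3^-1]
Gen 5 (s4): push. Stack: [s2 s1^-1 s2^-1 s3^-1 s4]
Gen 6 (s4^-1): cancels prior s4. Stack: [s2 s1^-1 s2^-1 s3^-1]
Gen 7 (s3^-1): push. Stack: [s2 s1^-1 s2^-1 s3^-1 s3^-1]
Gen 8 (s4): push. Stack: [s2 s1^-1 s2^-1 s3^-1 s3^-1 s4]
Gen 9 (s3^-1): push. Stack: [s2 s1^-1 s2^-1 s3^-1 s3^-1 s4 s3^-1]
Reduced word: s2 s1^-1 s2^-1 s3^-1 s3^-1 s4 s3^-1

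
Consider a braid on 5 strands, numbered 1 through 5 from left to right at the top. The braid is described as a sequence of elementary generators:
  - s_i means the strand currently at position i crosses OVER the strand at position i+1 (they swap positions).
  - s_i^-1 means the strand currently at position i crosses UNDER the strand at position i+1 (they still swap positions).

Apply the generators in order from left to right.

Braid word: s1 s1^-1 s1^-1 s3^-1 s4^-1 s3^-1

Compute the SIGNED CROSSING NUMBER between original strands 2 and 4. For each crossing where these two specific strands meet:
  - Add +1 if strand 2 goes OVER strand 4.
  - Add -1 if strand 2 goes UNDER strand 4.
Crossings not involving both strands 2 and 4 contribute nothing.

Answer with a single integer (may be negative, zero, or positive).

Gen 1: crossing 1x2. Both 2&4? no. Sum: 0
Gen 2: crossing 2x1. Both 2&4? no. Sum: 0
Gen 3: crossing 1x2. Both 2&4? no. Sum: 0
Gen 4: crossing 3x4. Both 2&4? no. Sum: 0
Gen 5: crossing 3x5. Both 2&4? no. Sum: 0
Gen 6: crossing 4x5. Both 2&4? no. Sum: 0

Answer: 0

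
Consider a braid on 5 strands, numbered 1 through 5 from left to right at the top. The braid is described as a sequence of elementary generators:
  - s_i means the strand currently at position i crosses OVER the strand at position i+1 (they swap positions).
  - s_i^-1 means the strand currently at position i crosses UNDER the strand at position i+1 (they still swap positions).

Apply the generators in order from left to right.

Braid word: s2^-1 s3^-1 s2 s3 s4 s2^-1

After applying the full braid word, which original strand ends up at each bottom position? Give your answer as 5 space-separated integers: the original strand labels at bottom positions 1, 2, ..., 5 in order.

Answer: 1 2 4 5 3

Derivation:
Gen 1 (s2^-1): strand 2 crosses under strand 3. Perm now: [1 3 2 4 5]
Gen 2 (s3^-1): strand 2 crosses under strand 4. Perm now: [1 3 4 2 5]
Gen 3 (s2): strand 3 crosses over strand 4. Perm now: [1 4 3 2 5]
Gen 4 (s3): strand 3 crosses over strand 2. Perm now: [1 4 2 3 5]
Gen 5 (s4): strand 3 crosses over strand 5. Perm now: [1 4 2 5 3]
Gen 6 (s2^-1): strand 4 crosses under strand 2. Perm now: [1 2 4 5 3]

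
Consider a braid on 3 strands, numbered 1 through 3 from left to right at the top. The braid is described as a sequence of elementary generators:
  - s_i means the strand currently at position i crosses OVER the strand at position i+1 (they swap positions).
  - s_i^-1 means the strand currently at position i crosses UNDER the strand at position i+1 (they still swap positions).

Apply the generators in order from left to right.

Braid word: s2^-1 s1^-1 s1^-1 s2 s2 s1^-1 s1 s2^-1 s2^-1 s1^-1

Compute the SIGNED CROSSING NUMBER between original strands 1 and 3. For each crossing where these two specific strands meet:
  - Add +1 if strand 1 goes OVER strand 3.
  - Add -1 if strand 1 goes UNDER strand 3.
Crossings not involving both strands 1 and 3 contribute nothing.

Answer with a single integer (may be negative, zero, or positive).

Gen 1: crossing 2x3. Both 1&3? no. Sum: 0
Gen 2: 1 under 3. Both 1&3? yes. Contrib: -1. Sum: -1
Gen 3: 3 under 1. Both 1&3? yes. Contrib: +1. Sum: 0
Gen 4: crossing 3x2. Both 1&3? no. Sum: 0
Gen 5: crossing 2x3. Both 1&3? no. Sum: 0
Gen 6: 1 under 3. Both 1&3? yes. Contrib: -1. Sum: -1
Gen 7: 3 over 1. Both 1&3? yes. Contrib: -1. Sum: -2
Gen 8: crossing 3x2. Both 1&3? no. Sum: -2
Gen 9: crossing 2x3. Both 1&3? no. Sum: -2
Gen 10: 1 under 3. Both 1&3? yes. Contrib: -1. Sum: -3

Answer: -3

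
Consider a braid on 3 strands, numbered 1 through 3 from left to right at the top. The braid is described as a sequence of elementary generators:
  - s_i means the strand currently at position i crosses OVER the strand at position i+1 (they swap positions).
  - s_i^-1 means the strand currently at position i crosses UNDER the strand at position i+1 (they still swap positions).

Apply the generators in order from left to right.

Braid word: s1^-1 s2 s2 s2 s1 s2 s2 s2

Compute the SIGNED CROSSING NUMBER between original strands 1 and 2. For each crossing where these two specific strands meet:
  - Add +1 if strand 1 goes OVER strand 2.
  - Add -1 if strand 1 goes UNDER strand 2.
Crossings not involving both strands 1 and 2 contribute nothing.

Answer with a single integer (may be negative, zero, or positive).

Answer: -2

Derivation:
Gen 1: 1 under 2. Both 1&2? yes. Contrib: -1. Sum: -1
Gen 2: crossing 1x3. Both 1&2? no. Sum: -1
Gen 3: crossing 3x1. Both 1&2? no. Sum: -1
Gen 4: crossing 1x3. Both 1&2? no. Sum: -1
Gen 5: crossing 2x3. Both 1&2? no. Sum: -1
Gen 6: 2 over 1. Both 1&2? yes. Contrib: -1. Sum: -2
Gen 7: 1 over 2. Both 1&2? yes. Contrib: +1. Sum: -1
Gen 8: 2 over 1. Both 1&2? yes. Contrib: -1. Sum: -2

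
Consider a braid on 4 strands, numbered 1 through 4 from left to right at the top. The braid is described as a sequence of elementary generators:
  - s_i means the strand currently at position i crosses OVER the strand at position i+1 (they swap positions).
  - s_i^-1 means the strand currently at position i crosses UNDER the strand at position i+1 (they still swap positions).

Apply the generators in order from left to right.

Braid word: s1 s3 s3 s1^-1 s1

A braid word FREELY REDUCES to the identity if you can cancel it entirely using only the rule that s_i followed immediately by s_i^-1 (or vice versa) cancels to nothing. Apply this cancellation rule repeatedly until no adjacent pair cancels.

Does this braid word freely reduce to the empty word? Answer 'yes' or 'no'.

Answer: no

Derivation:
Gen 1 (s1): push. Stack: [s1]
Gen 2 (s3): push. Stack: [s1 s3]
Gen 3 (s3): push. Stack: [s1 s3 s3]
Gen 4 (s1^-1): push. Stack: [s1 s3 s3 s1^-1]
Gen 5 (s1): cancels prior s1^-1. Stack: [s1 s3 s3]
Reduced word: s1 s3 s3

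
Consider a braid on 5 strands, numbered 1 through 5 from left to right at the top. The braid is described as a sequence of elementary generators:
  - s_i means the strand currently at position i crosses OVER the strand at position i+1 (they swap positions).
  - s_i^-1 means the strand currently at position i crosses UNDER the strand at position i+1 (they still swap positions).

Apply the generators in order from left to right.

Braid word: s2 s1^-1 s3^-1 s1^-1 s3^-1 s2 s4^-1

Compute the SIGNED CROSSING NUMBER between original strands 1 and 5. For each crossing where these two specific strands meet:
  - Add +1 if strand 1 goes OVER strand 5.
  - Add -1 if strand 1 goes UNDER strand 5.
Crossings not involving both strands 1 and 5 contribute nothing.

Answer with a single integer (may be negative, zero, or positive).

Gen 1: crossing 2x3. Both 1&5? no. Sum: 0
Gen 2: crossing 1x3. Both 1&5? no. Sum: 0
Gen 3: crossing 2x4. Both 1&5? no. Sum: 0
Gen 4: crossing 3x1. Both 1&5? no. Sum: 0
Gen 5: crossing 4x2. Both 1&5? no. Sum: 0
Gen 6: crossing 3x2. Both 1&5? no. Sum: 0
Gen 7: crossing 4x5. Both 1&5? no. Sum: 0

Answer: 0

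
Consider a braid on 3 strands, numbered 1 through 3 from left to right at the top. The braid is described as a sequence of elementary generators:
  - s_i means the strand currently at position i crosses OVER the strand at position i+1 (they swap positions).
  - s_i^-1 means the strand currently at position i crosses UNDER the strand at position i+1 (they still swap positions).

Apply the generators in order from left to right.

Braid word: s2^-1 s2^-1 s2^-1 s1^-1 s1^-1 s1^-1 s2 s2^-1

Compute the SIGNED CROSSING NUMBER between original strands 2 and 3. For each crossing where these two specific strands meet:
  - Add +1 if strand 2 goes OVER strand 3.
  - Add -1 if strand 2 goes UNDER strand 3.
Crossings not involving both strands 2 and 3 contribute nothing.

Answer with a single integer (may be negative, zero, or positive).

Gen 1: 2 under 3. Both 2&3? yes. Contrib: -1. Sum: -1
Gen 2: 3 under 2. Both 2&3? yes. Contrib: +1. Sum: 0
Gen 3: 2 under 3. Both 2&3? yes. Contrib: -1. Sum: -1
Gen 4: crossing 1x3. Both 2&3? no. Sum: -1
Gen 5: crossing 3x1. Both 2&3? no. Sum: -1
Gen 6: crossing 1x3. Both 2&3? no. Sum: -1
Gen 7: crossing 1x2. Both 2&3? no. Sum: -1
Gen 8: crossing 2x1. Both 2&3? no. Sum: -1

Answer: -1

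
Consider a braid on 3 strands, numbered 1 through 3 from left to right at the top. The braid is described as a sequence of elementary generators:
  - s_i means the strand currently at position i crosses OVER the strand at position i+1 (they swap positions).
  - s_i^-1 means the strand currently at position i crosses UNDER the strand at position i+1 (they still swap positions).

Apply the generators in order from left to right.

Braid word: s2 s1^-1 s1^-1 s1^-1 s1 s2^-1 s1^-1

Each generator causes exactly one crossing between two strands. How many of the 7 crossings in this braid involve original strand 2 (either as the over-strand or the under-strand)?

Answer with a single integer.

Gen 1: crossing 2x3. Involves strand 2? yes. Count so far: 1
Gen 2: crossing 1x3. Involves strand 2? no. Count so far: 1
Gen 3: crossing 3x1. Involves strand 2? no. Count so far: 1
Gen 4: crossing 1x3. Involves strand 2? no. Count so far: 1
Gen 5: crossing 3x1. Involves strand 2? no. Count so far: 1
Gen 6: crossing 3x2. Involves strand 2? yes. Count so far: 2
Gen 7: crossing 1x2. Involves strand 2? yes. Count so far: 3

Answer: 3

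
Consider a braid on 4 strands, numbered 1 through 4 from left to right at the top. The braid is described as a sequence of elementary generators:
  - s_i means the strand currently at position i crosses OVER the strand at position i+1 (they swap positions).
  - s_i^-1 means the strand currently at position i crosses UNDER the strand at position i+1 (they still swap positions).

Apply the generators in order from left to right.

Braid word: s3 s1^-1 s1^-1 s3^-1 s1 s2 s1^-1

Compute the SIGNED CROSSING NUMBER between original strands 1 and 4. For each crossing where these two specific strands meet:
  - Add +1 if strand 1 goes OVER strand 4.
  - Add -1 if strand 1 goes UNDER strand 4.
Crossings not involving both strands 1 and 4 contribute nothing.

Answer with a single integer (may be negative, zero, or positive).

Gen 1: crossing 3x4. Both 1&4? no. Sum: 0
Gen 2: crossing 1x2. Both 1&4? no. Sum: 0
Gen 3: crossing 2x1. Both 1&4? no. Sum: 0
Gen 4: crossing 4x3. Both 1&4? no. Sum: 0
Gen 5: crossing 1x2. Both 1&4? no. Sum: 0
Gen 6: crossing 1x3. Both 1&4? no. Sum: 0
Gen 7: crossing 2x3. Both 1&4? no. Sum: 0

Answer: 0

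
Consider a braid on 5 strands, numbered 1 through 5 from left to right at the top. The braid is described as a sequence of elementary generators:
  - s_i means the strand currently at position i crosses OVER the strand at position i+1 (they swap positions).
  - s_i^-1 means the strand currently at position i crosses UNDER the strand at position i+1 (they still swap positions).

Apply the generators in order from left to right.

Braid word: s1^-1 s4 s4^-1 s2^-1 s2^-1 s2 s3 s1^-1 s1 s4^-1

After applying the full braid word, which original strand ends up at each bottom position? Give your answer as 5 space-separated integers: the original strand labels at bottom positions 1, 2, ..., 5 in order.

Gen 1 (s1^-1): strand 1 crosses under strand 2. Perm now: [2 1 3 4 5]
Gen 2 (s4): strand 4 crosses over strand 5. Perm now: [2 1 3 5 4]
Gen 3 (s4^-1): strand 5 crosses under strand 4. Perm now: [2 1 3 4 5]
Gen 4 (s2^-1): strand 1 crosses under strand 3. Perm now: [2 3 1 4 5]
Gen 5 (s2^-1): strand 3 crosses under strand 1. Perm now: [2 1 3 4 5]
Gen 6 (s2): strand 1 crosses over strand 3. Perm now: [2 3 1 4 5]
Gen 7 (s3): strand 1 crosses over strand 4. Perm now: [2 3 4 1 5]
Gen 8 (s1^-1): strand 2 crosses under strand 3. Perm now: [3 2 4 1 5]
Gen 9 (s1): strand 3 crosses over strand 2. Perm now: [2 3 4 1 5]
Gen 10 (s4^-1): strand 1 crosses under strand 5. Perm now: [2 3 4 5 1]

Answer: 2 3 4 5 1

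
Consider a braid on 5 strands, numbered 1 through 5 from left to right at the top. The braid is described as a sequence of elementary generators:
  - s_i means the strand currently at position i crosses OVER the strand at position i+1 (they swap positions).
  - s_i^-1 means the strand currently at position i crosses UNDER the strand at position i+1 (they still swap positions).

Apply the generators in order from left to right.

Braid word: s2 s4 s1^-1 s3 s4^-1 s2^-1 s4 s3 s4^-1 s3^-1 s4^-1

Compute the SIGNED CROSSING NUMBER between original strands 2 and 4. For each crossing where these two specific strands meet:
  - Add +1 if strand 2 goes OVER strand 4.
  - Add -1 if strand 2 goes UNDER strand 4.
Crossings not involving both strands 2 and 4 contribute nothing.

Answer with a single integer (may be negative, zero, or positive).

Gen 1: crossing 2x3. Both 2&4? no. Sum: 0
Gen 2: crossing 4x5. Both 2&4? no. Sum: 0
Gen 3: crossing 1x3. Both 2&4? no. Sum: 0
Gen 4: crossing 2x5. Both 2&4? no. Sum: 0
Gen 5: 2 under 4. Both 2&4? yes. Contrib: -1. Sum: -1
Gen 6: crossing 1x5. Both 2&4? no. Sum: -1
Gen 7: 4 over 2. Both 2&4? yes. Contrib: -1. Sum: -2
Gen 8: crossing 1x2. Both 2&4? no. Sum: -2
Gen 9: crossing 1x4. Both 2&4? no. Sum: -2
Gen 10: 2 under 4. Both 2&4? yes. Contrib: -1. Sum: -3
Gen 11: crossing 2x1. Both 2&4? no. Sum: -3

Answer: -3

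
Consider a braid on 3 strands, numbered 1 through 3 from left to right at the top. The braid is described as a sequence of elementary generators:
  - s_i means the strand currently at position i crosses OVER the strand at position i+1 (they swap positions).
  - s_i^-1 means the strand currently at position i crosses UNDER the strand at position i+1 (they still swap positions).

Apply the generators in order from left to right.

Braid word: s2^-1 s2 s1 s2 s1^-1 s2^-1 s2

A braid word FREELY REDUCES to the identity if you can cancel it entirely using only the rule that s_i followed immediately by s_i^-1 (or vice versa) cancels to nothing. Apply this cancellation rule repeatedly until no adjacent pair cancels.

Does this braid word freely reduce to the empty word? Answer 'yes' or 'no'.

Answer: no

Derivation:
Gen 1 (s2^-1): push. Stack: [s2^-1]
Gen 2 (s2): cancels prior s2^-1. Stack: []
Gen 3 (s1): push. Stack: [s1]
Gen 4 (s2): push. Stack: [s1 s2]
Gen 5 (s1^-1): push. Stack: [s1 s2 s1^-1]
Gen 6 (s2^-1): push. Stack: [s1 s2 s1^-1 s2^-1]
Gen 7 (s2): cancels prior s2^-1. Stack: [s1 s2 s1^-1]
Reduced word: s1 s2 s1^-1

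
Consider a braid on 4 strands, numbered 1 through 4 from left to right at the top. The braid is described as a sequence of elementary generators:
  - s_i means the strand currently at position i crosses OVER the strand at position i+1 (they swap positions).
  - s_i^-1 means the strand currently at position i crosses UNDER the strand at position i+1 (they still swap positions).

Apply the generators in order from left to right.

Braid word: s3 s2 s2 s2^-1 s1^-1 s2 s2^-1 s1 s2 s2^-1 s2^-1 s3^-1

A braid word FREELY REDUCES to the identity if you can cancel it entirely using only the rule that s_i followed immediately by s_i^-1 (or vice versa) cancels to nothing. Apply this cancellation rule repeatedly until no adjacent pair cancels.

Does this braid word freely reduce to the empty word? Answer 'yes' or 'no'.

Answer: yes

Derivation:
Gen 1 (s3): push. Stack: [s3]
Gen 2 (s2): push. Stack: [s3 s2]
Gen 3 (s2): push. Stack: [s3 s2 s2]
Gen 4 (s2^-1): cancels prior s2. Stack: [s3 s2]
Gen 5 (s1^-1): push. Stack: [s3 s2 s1^-1]
Gen 6 (s2): push. Stack: [s3 s2 s1^-1 s2]
Gen 7 (s2^-1): cancels prior s2. Stack: [s3 s2 s1^-1]
Gen 8 (s1): cancels prior s1^-1. Stack: [s3 s2]
Gen 9 (s2): push. Stack: [s3 s2 s2]
Gen 10 (s2^-1): cancels prior s2. Stack: [s3 s2]
Gen 11 (s2^-1): cancels prior s2. Stack: [s3]
Gen 12 (s3^-1): cancels prior s3. Stack: []
Reduced word: (empty)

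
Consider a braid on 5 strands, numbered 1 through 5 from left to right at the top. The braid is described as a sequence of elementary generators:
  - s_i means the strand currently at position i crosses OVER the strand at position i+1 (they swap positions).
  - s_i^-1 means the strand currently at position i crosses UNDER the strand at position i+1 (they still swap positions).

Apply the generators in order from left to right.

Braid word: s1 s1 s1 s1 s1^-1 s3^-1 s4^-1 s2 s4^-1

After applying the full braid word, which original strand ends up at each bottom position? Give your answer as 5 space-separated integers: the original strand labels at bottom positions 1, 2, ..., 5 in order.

Answer: 2 4 1 3 5

Derivation:
Gen 1 (s1): strand 1 crosses over strand 2. Perm now: [2 1 3 4 5]
Gen 2 (s1): strand 2 crosses over strand 1. Perm now: [1 2 3 4 5]
Gen 3 (s1): strand 1 crosses over strand 2. Perm now: [2 1 3 4 5]
Gen 4 (s1): strand 2 crosses over strand 1. Perm now: [1 2 3 4 5]
Gen 5 (s1^-1): strand 1 crosses under strand 2. Perm now: [2 1 3 4 5]
Gen 6 (s3^-1): strand 3 crosses under strand 4. Perm now: [2 1 4 3 5]
Gen 7 (s4^-1): strand 3 crosses under strand 5. Perm now: [2 1 4 5 3]
Gen 8 (s2): strand 1 crosses over strand 4. Perm now: [2 4 1 5 3]
Gen 9 (s4^-1): strand 5 crosses under strand 3. Perm now: [2 4 1 3 5]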